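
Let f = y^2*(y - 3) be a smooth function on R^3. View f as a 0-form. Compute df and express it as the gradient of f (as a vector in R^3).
df = (0) dx + (3*y*(y - 2)) dy + (0) dz; grad f = (0, 3*y*(y - 2), 0)

For a 0-form f, d f = (∂f/∂x) dx + (∂f/∂y) dy + (∂f/∂z) dz. The components of the vector representation are exactly the entries of grad f in Cartesian coordinates:
  ∂f/∂x = 0
  ∂f/∂y = 3*y*(y - 2)
  ∂f/∂z = 0.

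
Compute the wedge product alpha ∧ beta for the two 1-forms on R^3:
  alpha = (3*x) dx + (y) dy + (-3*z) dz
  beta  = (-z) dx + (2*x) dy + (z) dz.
alpha ∧ beta = (6*x^2 + y*z) dx ∧ dy + (3*z*(x - z)) dx ∧ dz + (z*(6*x + y)) dy ∧ dz

Distribute the wedge, using dx_i ∧ dx_j = -dx_j ∧ dx_i and dx_i ∧ dx_i = 0. For each pair (i, j) with i < j, the coefficient of dx_i ∧ dx_j in alpha ∧ beta is (alpha_i * beta_j - alpha_j * beta_i). Collecting: alpha ∧ beta = (6*x^2 + y*z) dx ∧ dy + (3*z*(x - z)) dx ∧ dz + (z*(6*x + y)) dy ∧ dz.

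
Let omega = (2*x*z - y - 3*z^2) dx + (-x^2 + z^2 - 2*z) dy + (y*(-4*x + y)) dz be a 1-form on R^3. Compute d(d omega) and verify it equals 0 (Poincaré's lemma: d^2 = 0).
d(d omega) = 0

Step 1: d omega = sum_{i<j} (∂f_j/∂x_i - ∂f_i/∂x_j) dx_i ∧ dx_j:
  coeff of dx ∧ dy: 1 - 2*x
  coeff of dx ∧ dz: -2*x - 4*y + 6*z
  coeff of dy ∧ dz: -4*x + 2*y - 2*z + 2
Step 2: Apply d again to each 2-form coefficient. The only possible 3-form in R^3 is dx ∧ dy ∧ dz, with coefficient
  ∂(coeff of dy∧dz)/∂x - ∂(coeff of dx∧dz)/∂y + ∂(coeff of dx∧dy)/∂z
  = ∂/∂x (-4*x + 2*y - 2*z + 2) - ∂/∂y (-2*x - 4*y + 6*z) + ∂/∂z (1 - 2*x).
Each of these terms simplifies to sums of mixed partials that cancel in pairs. The result is 0 (by equality of mixed partials for smooth functions — Schwarz / Clairaut).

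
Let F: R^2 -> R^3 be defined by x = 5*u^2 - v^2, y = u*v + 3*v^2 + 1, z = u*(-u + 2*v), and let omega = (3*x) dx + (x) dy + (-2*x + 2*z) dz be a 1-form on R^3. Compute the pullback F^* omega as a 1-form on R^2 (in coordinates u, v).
F^* omega = (174*u^3 - 27*u^2*v - 26*u*v^2 + 3*v^3) du + (u*(-19*u^2 + 8*u*v + 3*v^2)) dv

Using F^*(f dg) = (f ∘ F) d(g ∘ F), substitute each coordinate x_i by F_i(u, v) in f_i, and replace dx_i by d F_i = (∂F_i/∂u) du + (∂F_i/∂v) dv.
  For the x component: f_1(F) = 15*u^2 - 3*v^2; d F_1 = (10*u) du + (-2*v) dv
  For the y component: f_2(F) = 5*u^2 - v^2; d F_2 = (v) du + (u + 6*v) dv
  For the z component: f_3(F) = -12*u^2 + 4*u*v + 2*v^2; d F_3 = (-2*u + 2*v) du + (2*u) dv
Combining and collecting du, dv coefficients:
  coeff of du: 174*u^3 - 27*u^2*v - 26*u*v^2 + 3*v^3
  coeff of dv: u*(-19*u^2 + 8*u*v + 3*v^2)
F^* omega = (174*u^3 - 27*u^2*v - 26*u*v^2 + 3*v^3) du + (u*(-19*u^2 + 8*u*v + 3*v^2)) dv.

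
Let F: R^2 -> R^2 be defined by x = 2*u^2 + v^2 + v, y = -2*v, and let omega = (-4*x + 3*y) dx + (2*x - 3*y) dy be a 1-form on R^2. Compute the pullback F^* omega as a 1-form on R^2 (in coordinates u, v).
F^* omega = (8*u*(-4*u^2 - 2*v^2 - 5*v)) du + (-16*u^2*v - 16*u^2 - 8*v^3 - 28*v^2 - 26*v) dv

Using F^*(f dg) = (f ∘ F) d(g ∘ F), substitute each coordinate x_i by F_i(u, v) in f_i, and replace dx_i by d F_i = (∂F_i/∂u) du + (∂F_i/∂v) dv.
  For the x component: f_1(F) = -8*u^2 - 4*v^2 - 10*v; d F_1 = (4*u) du + (2*v + 1) dv
  For the y component: f_2(F) = 4*u^2 + 2*v^2 + 8*v; d F_2 = (0) du + (-2) dv
Combining and collecting du, dv coefficients:
  coeff of du: 8*u*(-4*u^2 - 2*v^2 - 5*v)
  coeff of dv: -16*u^2*v - 16*u^2 - 8*v^3 - 28*v^2 - 26*v
F^* omega = (8*u*(-4*u^2 - 2*v^2 - 5*v)) du + (-16*u^2*v - 16*u^2 - 8*v^3 - 28*v^2 - 26*v) dv.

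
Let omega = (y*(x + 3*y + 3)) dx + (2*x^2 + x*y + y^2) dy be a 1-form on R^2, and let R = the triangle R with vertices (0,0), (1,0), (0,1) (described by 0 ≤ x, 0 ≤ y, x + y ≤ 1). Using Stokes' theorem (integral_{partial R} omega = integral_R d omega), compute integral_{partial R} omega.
integral_(partial R) omega = -11/6

Stokes: integral_partial_R omega = integral_R d omega with d omega = (∂Q/∂x - ∂P/∂y) dx ∧ dy.
  ∂Q/∂x = 4*x + y
  ∂P/∂y = x + 6*y + 3
  integrand = ∂Q/∂x - ∂P/∂y = 3*x - 5*y - 3.
Integrating over R: integral_0^1 integral_0^{1-x} (3*x - 5*y - 3) dy dx = -11/6.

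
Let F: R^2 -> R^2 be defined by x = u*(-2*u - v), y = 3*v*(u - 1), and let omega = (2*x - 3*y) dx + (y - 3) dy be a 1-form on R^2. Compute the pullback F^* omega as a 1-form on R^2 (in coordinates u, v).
F^* omega = (16*u^3 + 48*u^2*v + 20*u*v^2 - 36*u*v - 18*v^2 - 9*v) du + (4*u^3 + 20*u^2*v - 27*u*v - 9*u + 9*v + 9) dv

Using F^*(f dg) = (f ∘ F) d(g ∘ F), substitute each coordinate x_i by F_i(u, v) in f_i, and replace dx_i by d F_i = (∂F_i/∂u) du + (∂F_i/∂v) dv.
  For the x component: f_1(F) = -4*u^2 - 11*u*v + 9*v; d F_1 = (-4*u - v) du + (-u) dv
  For the y component: f_2(F) = 3*u*v - 3*v - 3; d F_2 = (3*v) du + (3*u - 3) dv
Combining and collecting du, dv coefficients:
  coeff of du: 16*u^3 + 48*u^2*v + 20*u*v^2 - 36*u*v - 18*v^2 - 9*v
  coeff of dv: 4*u^3 + 20*u^2*v - 27*u*v - 9*u + 9*v + 9
F^* omega = (16*u^3 + 48*u^2*v + 20*u*v^2 - 36*u*v - 18*v^2 - 9*v) du + (4*u^3 + 20*u^2*v - 27*u*v - 9*u + 9*v + 9) dv.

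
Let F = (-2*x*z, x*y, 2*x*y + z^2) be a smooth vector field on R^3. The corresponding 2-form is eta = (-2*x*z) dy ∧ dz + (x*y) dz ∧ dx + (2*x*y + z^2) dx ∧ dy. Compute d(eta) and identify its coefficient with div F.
d(eta) = (x) dx ∧ dy ∧ dz; div F = x

For a 2-form in R^3 of the form above, applying d gives a 3-form with coefficient ∂P/∂x + ∂Q/∂y + ∂R/∂z:
  ∂P/∂x = -2*z
  ∂Q/∂y = x
  ∂R/∂z = 2*z
Sum = x, which is exactly div F.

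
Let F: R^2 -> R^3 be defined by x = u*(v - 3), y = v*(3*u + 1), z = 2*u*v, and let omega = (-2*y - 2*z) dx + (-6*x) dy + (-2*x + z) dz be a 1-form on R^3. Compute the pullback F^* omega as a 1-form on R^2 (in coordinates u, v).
F^* omega = (2*v*(-14*u*v + 48*u - v + 3)) du + (2*u*(-14*u*v + 33*u - 4*v + 9)) dv

Using F^*(f dg) = (f ∘ F) d(g ∘ F), substitute each coordinate x_i by F_i(u, v) in f_i, and replace dx_i by d F_i = (∂F_i/∂u) du + (∂F_i/∂v) dv.
  For the x component: f_1(F) = 2*v*(-5*u - 1); d F_1 = (v - 3) du + (u) dv
  For the y component: f_2(F) = 6*u*(3 - v); d F_2 = (3*v) du + (3*u + 1) dv
  For the z component: f_3(F) = 6*u; d F_3 = (2*v) du + (2*u) dv
Combining and collecting du, dv coefficients:
  coeff of du: 2*v*(-14*u*v + 48*u - v + 3)
  coeff of dv: 2*u*(-14*u*v + 33*u - 4*v + 9)
F^* omega = (2*v*(-14*u*v + 48*u - v + 3)) du + (2*u*(-14*u*v + 33*u - 4*v + 9)) dv.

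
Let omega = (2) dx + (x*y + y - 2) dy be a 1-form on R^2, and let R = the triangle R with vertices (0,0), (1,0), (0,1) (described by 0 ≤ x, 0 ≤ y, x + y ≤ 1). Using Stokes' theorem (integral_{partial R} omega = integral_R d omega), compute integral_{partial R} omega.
integral_(partial R) omega = 1/6

Stokes: integral_partial_R omega = integral_R d omega with d omega = (∂Q/∂x - ∂P/∂y) dx ∧ dy.
  ∂Q/∂x = y
  ∂P/∂y = 0
  integrand = ∂Q/∂x - ∂P/∂y = y.
Integrating over R: integral_0^1 integral_0^{1-x} (y) dy dx = 1/6.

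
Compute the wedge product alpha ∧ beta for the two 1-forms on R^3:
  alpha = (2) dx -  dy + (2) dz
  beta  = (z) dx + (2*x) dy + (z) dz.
alpha ∧ beta = (4*x + z) dx ∧ dy + (-4*x - z) dy ∧ dz

Distribute the wedge, using dx_i ∧ dx_j = -dx_j ∧ dx_i and dx_i ∧ dx_i = 0. For each pair (i, j) with i < j, the coefficient of dx_i ∧ dx_j in alpha ∧ beta is (alpha_i * beta_j - alpha_j * beta_i). Collecting: alpha ∧ beta = (4*x + z) dx ∧ dy + (-4*x - z) dy ∧ dz.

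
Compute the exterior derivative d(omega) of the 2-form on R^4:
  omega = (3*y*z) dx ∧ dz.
d(omega) = (-3*z) dx ∧ dy ∧ dz

For a 2-form omega = sum_{i<j} g_{ij} dx_i ∧ dx_j, the exterior derivative is
  d(omega) = sum_{i<j} d(g_{ij}) ∧ dx_i ∧ dx_j = sum_{i<j, k} (∂g_{ij}/∂x_k) dx_k ∧ dx_i ∧ dx_j.
Expand each term, using dx_k ∧ dx_i ∧ dx_j = sgn(permutation) dx_{(a)} ∧ dx_{(b)} ∧ dx_{(c)} with (a < b < c) sorted:
  d(3*y*z) includes (∂/∂y)(3*y*z) dy = (3*z) dy, which multiplied by dx ∧ dz gives (-3*z) dx ∧ dy ∧ dz
Collecting like 3-forms: d(omega) = (-3*z) dx ∧ dy ∧ dz.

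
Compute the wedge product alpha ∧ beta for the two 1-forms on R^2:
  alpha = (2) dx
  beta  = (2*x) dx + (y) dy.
alpha ∧ beta = (2*y) dx ∧ dy

Distribute the wedge, using dx_i ∧ dx_j = -dx_j ∧ dx_i and dx_i ∧ dx_i = 0. For each pair (i, j) with i < j, the coefficient of dx_i ∧ dx_j in alpha ∧ beta is (alpha_i * beta_j - alpha_j * beta_i). Collecting: alpha ∧ beta = (2*y) dx ∧ dy.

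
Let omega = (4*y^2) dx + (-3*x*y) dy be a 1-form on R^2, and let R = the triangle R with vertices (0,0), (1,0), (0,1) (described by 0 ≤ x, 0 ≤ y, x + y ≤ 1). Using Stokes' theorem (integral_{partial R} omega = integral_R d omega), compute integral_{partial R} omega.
integral_(partial R) omega = -11/6

Stokes: integral_partial_R omega = integral_R d omega with d omega = (∂Q/∂x - ∂P/∂y) dx ∧ dy.
  ∂Q/∂x = -3*y
  ∂P/∂y = 8*y
  integrand = ∂Q/∂x - ∂P/∂y = -11*y.
Integrating over R: integral_0^1 integral_0^{1-x} (-11*y) dy dx = -11/6.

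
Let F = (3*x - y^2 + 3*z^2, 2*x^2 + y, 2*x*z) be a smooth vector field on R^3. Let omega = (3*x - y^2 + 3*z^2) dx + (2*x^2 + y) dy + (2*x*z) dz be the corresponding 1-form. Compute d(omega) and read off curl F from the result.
d(omega) = (0) dy ∧ dz + (4*z) dz ∧ dx + (4*x + 2*y) dx ∧ dy; curl F = (0, 4*z, 4*x + 2*y)

d omega = sum_{i<j} (∂f_j/∂x_i - ∂f_i/∂x_j) dx_i ∧ dx_j. Under the identification (dy ∧ dz, dz ∧ dx, dx ∧ dy) ↔ (e_x, e_y, e_z), the coefficients are exactly the components of curl F. Compute:
  ∂R/∂y - ∂Q/∂z = (0) - (0) = 0
  ∂P/∂z - ∂R/∂x = (6*z) - (2*z) = 4*z
  ∂Q/∂x - ∂P/∂y = (4*x) - (-2*y) = 4*x + 2*y.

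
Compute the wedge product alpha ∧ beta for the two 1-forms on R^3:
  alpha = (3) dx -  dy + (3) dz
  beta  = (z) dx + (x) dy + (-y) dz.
alpha ∧ beta = (3*x + z) dx ∧ dy + (-3*y - 3*z) dx ∧ dz + (-3*x + y) dy ∧ dz

Distribute the wedge, using dx_i ∧ dx_j = -dx_j ∧ dx_i and dx_i ∧ dx_i = 0. For each pair (i, j) with i < j, the coefficient of dx_i ∧ dx_j in alpha ∧ beta is (alpha_i * beta_j - alpha_j * beta_i). Collecting: alpha ∧ beta = (3*x + z) dx ∧ dy + (-3*y - 3*z) dx ∧ dz + (-3*x + y) dy ∧ dz.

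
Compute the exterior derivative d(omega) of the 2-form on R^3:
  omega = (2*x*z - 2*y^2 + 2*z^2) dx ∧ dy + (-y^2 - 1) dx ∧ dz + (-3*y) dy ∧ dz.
d(omega) = (2*x + 2*y + 4*z) dx ∧ dy ∧ dz

For a 2-form omega = sum_{i<j} g_{ij} dx_i ∧ dx_j, the exterior derivative is
  d(omega) = sum_{i<j} d(g_{ij}) ∧ dx_i ∧ dx_j = sum_{i<j, k} (∂g_{ij}/∂x_k) dx_k ∧ dx_i ∧ dx_j.
Expand each term, using dx_k ∧ dx_i ∧ dx_j = sgn(permutation) dx_{(a)} ∧ dx_{(b)} ∧ dx_{(c)} with (a < b < c) sorted:
  d(2*x*z - 2*y^2 + 2*z^2) includes (∂/∂z)(2*x*z - 2*y^2 + 2*z^2) dz = (2*x + 4*z) dz, which multiplied by dx ∧ dy gives (2*x + 4*z) dx ∧ dy ∧ dz
  d(-y^2 - 1) includes (∂/∂y)(-y^2 - 1) dy = (-2*y) dy, which multiplied by dx ∧ dz gives (2*y) dx ∧ dy ∧ dz
Collecting like 3-forms: d(omega) = (2*x + 2*y + 4*z) dx ∧ dy ∧ dz.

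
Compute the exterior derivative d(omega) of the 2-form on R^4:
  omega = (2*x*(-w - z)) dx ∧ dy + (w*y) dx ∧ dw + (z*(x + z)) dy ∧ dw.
d(omega) = (-2*x) dx ∧ dy ∧ dz + (-w - 2*x + z) dx ∧ dy ∧ dw + (-x - 2*z) dy ∧ dz ∧ dw

For a 2-form omega = sum_{i<j} g_{ij} dx_i ∧ dx_j, the exterior derivative is
  d(omega) = sum_{i<j} d(g_{ij}) ∧ dx_i ∧ dx_j = sum_{i<j, k} (∂g_{ij}/∂x_k) dx_k ∧ dx_i ∧ dx_j.
Expand each term, using dx_k ∧ dx_i ∧ dx_j = sgn(permutation) dx_{(a)} ∧ dx_{(b)} ∧ dx_{(c)} with (a < b < c) sorted:
  d(2*x*(-w - z)) includes (∂/∂z)(2*x*(-w - z)) dz = (-2*x) dz, which multiplied by dx ∧ dy gives (-2*x) dx ∧ dy ∧ dz
  d(2*x*(-w - z)) includes (∂/∂w)(2*x*(-w - z)) dw = (-2*x) dw, which multiplied by dx ∧ dy gives (-2*x) dx ∧ dy ∧ dw
  d(w*y) includes (∂/∂y)(w*y) dy = (w) dy, which multiplied by dx ∧ dw gives (-w) dx ∧ dy ∧ dw
  d(z*(x + z)) includes (∂/∂x)(z*(x + z)) dx = (z) dx, which multiplied by dy ∧ dw gives (z) dx ∧ dy ∧ dw
  d(z*(x + z)) includes (∂/∂z)(z*(x + z)) dz = (x + 2*z) dz, which multiplied by dy ∧ dw gives (-x - 2*z) dy ∧ dz ∧ dw
Collecting like 3-forms: d(omega) = (-2*x) dx ∧ dy ∧ dz + (-w - 2*x + z) dx ∧ dy ∧ dw + (-x - 2*z) dy ∧ dz ∧ dw.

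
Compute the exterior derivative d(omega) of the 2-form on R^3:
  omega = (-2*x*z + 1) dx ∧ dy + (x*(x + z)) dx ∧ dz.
d(omega) = (-2*x) dx ∧ dy ∧ dz

For a 2-form omega = sum_{i<j} g_{ij} dx_i ∧ dx_j, the exterior derivative is
  d(omega) = sum_{i<j} d(g_{ij}) ∧ dx_i ∧ dx_j = sum_{i<j, k} (∂g_{ij}/∂x_k) dx_k ∧ dx_i ∧ dx_j.
Expand each term, using dx_k ∧ dx_i ∧ dx_j = sgn(permutation) dx_{(a)} ∧ dx_{(b)} ∧ dx_{(c)} with (a < b < c) sorted:
  d(-2*x*z + 1) includes (∂/∂z)(-2*x*z + 1) dz = (-2*x) dz, which multiplied by dx ∧ dy gives (-2*x) dx ∧ dy ∧ dz
Collecting like 3-forms: d(omega) = (-2*x) dx ∧ dy ∧ dz.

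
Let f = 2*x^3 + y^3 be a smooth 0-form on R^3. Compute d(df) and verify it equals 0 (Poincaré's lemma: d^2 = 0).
d(df) = 0

Step 1: df = sum_i (∂f/∂x_i) dx_i = (6*x^2) dx + (3*y^2) dy + (0) dz.
Step 2: Apply d again. Using the 1-form formula, the coefficient of dx ∧ dy in d(df) is ∂^2 f/∂x ∂y - ∂^2 f/∂y ∂x = (0) - (0) = 0 (equality of mixed partials for smooth f).
Similarly for dx ∧ dz and dy ∧ dz — all coefficients vanish. So d(df) = 0.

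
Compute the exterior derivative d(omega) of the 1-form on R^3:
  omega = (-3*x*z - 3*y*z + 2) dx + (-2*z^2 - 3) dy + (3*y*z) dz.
d(omega) = (3*z) dx ∧ dy + (3*x + 3*y) dx ∧ dz + (7*z) dy ∧ dz

For a 1-form omega = sum_i f_i dx_i, the exterior derivative is
  d(omega) = sum_{i < j} (∂f_j/∂x_i - ∂f_i/∂x_j) dx_i ∧ dx_j.
  coefficient of dx ∧ dy: ∂f_2/∂x - ∂f_1/∂y = ∂(-2*z^2 - 3)/∂x - ∂(-3*x*z - 3*y*z + 2)/∂y = 3*z
  coefficient of dx ∧ dz: ∂f_3/∂x - ∂f_1/∂z = ∂(3*y*z)/∂x - ∂(-3*x*z - 3*y*z + 2)/∂z = 3*x + 3*y
  coefficient of dy ∧ dz: ∂f_3/∂y - ∂f_2/∂z = ∂(3*y*z)/∂y - ∂(-2*z^2 - 3)/∂z = 7*z
Assembling: d(omega) = (3*z) dx ∧ dy + (3*x + 3*y) dx ∧ dz + (7*z) dy ∧ dz.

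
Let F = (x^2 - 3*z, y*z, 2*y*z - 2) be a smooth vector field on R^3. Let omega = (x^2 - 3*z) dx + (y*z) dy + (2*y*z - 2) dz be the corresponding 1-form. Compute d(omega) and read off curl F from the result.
d(omega) = (-y + 2*z) dy ∧ dz + (-3) dz ∧ dx + (0) dx ∧ dy; curl F = (-y + 2*z, -3, 0)

d omega = sum_{i<j} (∂f_j/∂x_i - ∂f_i/∂x_j) dx_i ∧ dx_j. Under the identification (dy ∧ dz, dz ∧ dx, dx ∧ dy) ↔ (e_x, e_y, e_z), the coefficients are exactly the components of curl F. Compute:
  ∂R/∂y - ∂Q/∂z = (2*z) - (y) = -y + 2*z
  ∂P/∂z - ∂R/∂x = (-3) - (0) = -3
  ∂Q/∂x - ∂P/∂y = (0) - (0) = 0.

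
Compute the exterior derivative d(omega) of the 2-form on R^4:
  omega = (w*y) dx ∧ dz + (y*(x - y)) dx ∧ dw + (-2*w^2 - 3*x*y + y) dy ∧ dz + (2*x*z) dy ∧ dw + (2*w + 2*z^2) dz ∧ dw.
d(omega) = (-w - 3*y) dx ∧ dy ∧ dz + (y) dx ∧ dz ∧ dw + (-x + 2*y + 2*z) dx ∧ dy ∧ dw + (-4*w - 2*x) dy ∧ dz ∧ dw

For a 2-form omega = sum_{i<j} g_{ij} dx_i ∧ dx_j, the exterior derivative is
  d(omega) = sum_{i<j} d(g_{ij}) ∧ dx_i ∧ dx_j = sum_{i<j, k} (∂g_{ij}/∂x_k) dx_k ∧ dx_i ∧ dx_j.
Expand each term, using dx_k ∧ dx_i ∧ dx_j = sgn(permutation) dx_{(a)} ∧ dx_{(b)} ∧ dx_{(c)} with (a < b < c) sorted:
  d(w*y) includes (∂/∂y)(w*y) dy = (w) dy, which multiplied by dx ∧ dz gives (-w) dx ∧ dy ∧ dz
  d(w*y) includes (∂/∂w)(w*y) dw = (y) dw, which multiplied by dx ∧ dz gives (y) dx ∧ dz ∧ dw
  d(y*(x - y)) includes (∂/∂y)(y*(x - y)) dy = (x - 2*y) dy, which multiplied by dx ∧ dw gives (-x + 2*y) dx ∧ dy ∧ dw
  d(-2*w^2 - 3*x*y + y) includes (∂/∂x)(-2*w^2 - 3*x*y + y) dx = (-3*y) dx, which multiplied by dy ∧ dz gives (-3*y) dx ∧ dy ∧ dz
  d(-2*w^2 - 3*x*y + y) includes (∂/∂w)(-2*w^2 - 3*x*y + y) dw = (-4*w) dw, which multiplied by dy ∧ dz gives (-4*w) dy ∧ dz ∧ dw
  d(2*x*z) includes (∂/∂x)(2*x*z) dx = (2*z) dx, which multiplied by dy ∧ dw gives (2*z) dx ∧ dy ∧ dw
  d(2*x*z) includes (∂/∂z)(2*x*z) dz = (2*x) dz, which multiplied by dy ∧ dw gives (-2*x) dy ∧ dz ∧ dw
Collecting like 3-forms: d(omega) = (-w - 3*y) dx ∧ dy ∧ dz + (y) dx ∧ dz ∧ dw + (-x + 2*y + 2*z) dx ∧ dy ∧ dw + (-4*w - 2*x) dy ∧ dz ∧ dw.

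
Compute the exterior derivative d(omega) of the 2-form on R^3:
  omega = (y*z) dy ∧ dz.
d(omega) = 0

For a 2-form omega = sum_{i<j} g_{ij} dx_i ∧ dx_j, the exterior derivative is
  d(omega) = sum_{i<j} d(g_{ij}) ∧ dx_i ∧ dx_j = sum_{i<j, k} (∂g_{ij}/∂x_k) dx_k ∧ dx_i ∧ dx_j.
Expand each term, using dx_k ∧ dx_i ∧ dx_j = sgn(permutation) dx_{(a)} ∧ dx_{(b)} ∧ dx_{(c)} with (a < b < c) sorted:

Collecting like 3-forms: d(omega) = 0.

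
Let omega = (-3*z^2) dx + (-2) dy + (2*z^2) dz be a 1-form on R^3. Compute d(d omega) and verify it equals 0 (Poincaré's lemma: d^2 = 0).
d(d omega) = 0

Step 1: d omega = sum_{i<j} (∂f_j/∂x_i - ∂f_i/∂x_j) dx_i ∧ dx_j:
  coeff of dx ∧ dy: 0
  coeff of dx ∧ dz: 6*z
  coeff of dy ∧ dz: 0
Step 2: Apply d again to each 2-form coefficient. The only possible 3-form in R^3 is dx ∧ dy ∧ dz, with coefficient
  ∂(coeff of dy∧dz)/∂x - ∂(coeff of dx∧dz)/∂y + ∂(coeff of dx∧dy)/∂z
  = ∂/∂x (0) - ∂/∂y (6*z) + ∂/∂z (0).
Each of these terms simplifies to sums of mixed partials that cancel in pairs. The result is 0 (by equality of mixed partials for smooth functions — Schwarz / Clairaut).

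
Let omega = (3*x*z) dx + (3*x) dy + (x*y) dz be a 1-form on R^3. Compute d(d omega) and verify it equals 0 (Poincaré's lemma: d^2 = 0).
d(d omega) = 0

Step 1: d omega = sum_{i<j} (∂f_j/∂x_i - ∂f_i/∂x_j) dx_i ∧ dx_j:
  coeff of dx ∧ dy: 3
  coeff of dx ∧ dz: -3*x + y
  coeff of dy ∧ dz: x
Step 2: Apply d again to each 2-form coefficient. The only possible 3-form in R^3 is dx ∧ dy ∧ dz, with coefficient
  ∂(coeff of dy∧dz)/∂x - ∂(coeff of dx∧dz)/∂y + ∂(coeff of dx∧dy)/∂z
  = ∂/∂x (x) - ∂/∂y (-3*x + y) + ∂/∂z (3).
Each of these terms simplifies to sums of mixed partials that cancel in pairs. The result is 0 (by equality of mixed partials for smooth functions — Schwarz / Clairaut).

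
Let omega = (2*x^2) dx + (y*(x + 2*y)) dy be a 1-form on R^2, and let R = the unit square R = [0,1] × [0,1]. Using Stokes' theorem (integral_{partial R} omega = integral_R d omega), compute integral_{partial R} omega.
integral_(partial R) omega = 1/2

Stokes: integral_partial_R omega = integral_R d omega with d omega = (∂Q/∂x - ∂P/∂y) dx ∧ dy.
  ∂Q/∂x = y
  ∂P/∂y = 0
  integrand = ∂Q/∂x - ∂P/∂y = y.
Integrating over R: integral_0^1 integral_0^1 (y) dx dy = 1/2.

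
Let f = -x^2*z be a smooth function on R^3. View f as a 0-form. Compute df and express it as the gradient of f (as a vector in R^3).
df = (-2*x*z) dx + (0) dy + (-x^2) dz; grad f = (-2*x*z, 0, -x^2)

For a 0-form f, d f = (∂f/∂x) dx + (∂f/∂y) dy + (∂f/∂z) dz. The components of the vector representation are exactly the entries of grad f in Cartesian coordinates:
  ∂f/∂x = -2*x*z
  ∂f/∂y = 0
  ∂f/∂z = -x^2.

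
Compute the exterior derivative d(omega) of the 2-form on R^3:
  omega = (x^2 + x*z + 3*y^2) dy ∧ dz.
d(omega) = (2*x + z) dx ∧ dy ∧ dz

For a 2-form omega = sum_{i<j} g_{ij} dx_i ∧ dx_j, the exterior derivative is
  d(omega) = sum_{i<j} d(g_{ij}) ∧ dx_i ∧ dx_j = sum_{i<j, k} (∂g_{ij}/∂x_k) dx_k ∧ dx_i ∧ dx_j.
Expand each term, using dx_k ∧ dx_i ∧ dx_j = sgn(permutation) dx_{(a)} ∧ dx_{(b)} ∧ dx_{(c)} with (a < b < c) sorted:
  d(x^2 + x*z + 3*y^2) includes (∂/∂x)(x^2 + x*z + 3*y^2) dx = (2*x + z) dx, which multiplied by dy ∧ dz gives (2*x + z) dx ∧ dy ∧ dz
Collecting like 3-forms: d(omega) = (2*x + z) dx ∧ dy ∧ dz.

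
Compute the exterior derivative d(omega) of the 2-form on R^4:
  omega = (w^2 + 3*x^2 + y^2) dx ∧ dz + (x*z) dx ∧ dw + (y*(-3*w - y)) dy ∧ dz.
d(omega) = (-2*y) dx ∧ dy ∧ dz + (2*w - x) dx ∧ dz ∧ dw + (-3*y) dy ∧ dz ∧ dw

For a 2-form omega = sum_{i<j} g_{ij} dx_i ∧ dx_j, the exterior derivative is
  d(omega) = sum_{i<j} d(g_{ij}) ∧ dx_i ∧ dx_j = sum_{i<j, k} (∂g_{ij}/∂x_k) dx_k ∧ dx_i ∧ dx_j.
Expand each term, using dx_k ∧ dx_i ∧ dx_j = sgn(permutation) dx_{(a)} ∧ dx_{(b)} ∧ dx_{(c)} with (a < b < c) sorted:
  d(w^2 + 3*x^2 + y^2) includes (∂/∂y)(w^2 + 3*x^2 + y^2) dy = (2*y) dy, which multiplied by dx ∧ dz gives (-2*y) dx ∧ dy ∧ dz
  d(w^2 + 3*x^2 + y^2) includes (∂/∂w)(w^2 + 3*x^2 + y^2) dw = (2*w) dw, which multiplied by dx ∧ dz gives (2*w) dx ∧ dz ∧ dw
  d(x*z) includes (∂/∂z)(x*z) dz = (x) dz, which multiplied by dx ∧ dw gives (-x) dx ∧ dz ∧ dw
  d(y*(-3*w - y)) includes (∂/∂w)(y*(-3*w - y)) dw = (-3*y) dw, which multiplied by dy ∧ dz gives (-3*y) dy ∧ dz ∧ dw
Collecting like 3-forms: d(omega) = (-2*y) dx ∧ dy ∧ dz + (2*w - x) dx ∧ dz ∧ dw + (-3*y) dy ∧ dz ∧ dw.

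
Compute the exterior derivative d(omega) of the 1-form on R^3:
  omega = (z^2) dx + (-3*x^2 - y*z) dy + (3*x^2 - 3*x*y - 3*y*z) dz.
d(omega) = (-6*x) dx ∧ dy + (6*x - 3*y - 2*z) dx ∧ dz + (-3*x + y - 3*z) dy ∧ dz

For a 1-form omega = sum_i f_i dx_i, the exterior derivative is
  d(omega) = sum_{i < j} (∂f_j/∂x_i - ∂f_i/∂x_j) dx_i ∧ dx_j.
  coefficient of dx ∧ dy: ∂f_2/∂x - ∂f_1/∂y = ∂(-3*x^2 - y*z)/∂x - ∂(z^2)/∂y = -6*x
  coefficient of dx ∧ dz: ∂f_3/∂x - ∂f_1/∂z = ∂(3*x^2 - 3*x*y - 3*y*z)/∂x - ∂(z^2)/∂z = 6*x - 3*y - 2*z
  coefficient of dy ∧ dz: ∂f_3/∂y - ∂f_2/∂z = ∂(3*x^2 - 3*x*y - 3*y*z)/∂y - ∂(-3*x^2 - y*z)/∂z = -3*x + y - 3*z
Assembling: d(omega) = (-6*x) dx ∧ dy + (6*x - 3*y - 2*z) dx ∧ dz + (-3*x + y - 3*z) dy ∧ dz.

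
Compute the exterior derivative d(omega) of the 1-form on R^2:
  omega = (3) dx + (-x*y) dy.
d(omega) = (-y) dx ∧ dy

For a 1-form omega = sum_i f_i dx_i, the exterior derivative is
  d(omega) = sum_{i < j} (∂f_j/∂x_i - ∂f_i/∂x_j) dx_i ∧ dx_j.
  coefficient of dx ∧ dy: ∂f_2/∂x - ∂f_1/∂y = ∂(-x*y)/∂x - ∂(3)/∂y = -y
Assembling: d(omega) = (-y) dx ∧ dy.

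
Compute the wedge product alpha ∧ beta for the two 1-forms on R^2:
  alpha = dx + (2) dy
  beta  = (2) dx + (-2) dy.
alpha ∧ beta = (-6) dx ∧ dy

Distribute the wedge, using dx_i ∧ dx_j = -dx_j ∧ dx_i and dx_i ∧ dx_i = 0. For each pair (i, j) with i < j, the coefficient of dx_i ∧ dx_j in alpha ∧ beta is (alpha_i * beta_j - alpha_j * beta_i). Collecting: alpha ∧ beta = (-6) dx ∧ dy.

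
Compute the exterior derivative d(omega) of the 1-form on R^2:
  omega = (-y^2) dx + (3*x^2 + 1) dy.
d(omega) = (6*x + 2*y) dx ∧ dy

For a 1-form omega = sum_i f_i dx_i, the exterior derivative is
  d(omega) = sum_{i < j} (∂f_j/∂x_i - ∂f_i/∂x_j) dx_i ∧ dx_j.
  coefficient of dx ∧ dy: ∂f_2/∂x - ∂f_1/∂y = ∂(3*x^2 + 1)/∂x - ∂(-y^2)/∂y = 6*x + 2*y
Assembling: d(omega) = (6*x + 2*y) dx ∧ dy.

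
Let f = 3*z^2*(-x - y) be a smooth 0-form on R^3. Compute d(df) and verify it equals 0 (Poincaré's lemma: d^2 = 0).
d(df) = 0

Step 1: df = sum_i (∂f/∂x_i) dx_i = (-3*z^2) dx + (-3*z^2) dy + (6*z*(-x - y)) dz.
Step 2: Apply d again. Using the 1-form formula, the coefficient of dx ∧ dy in d(df) is ∂^2 f/∂x ∂y - ∂^2 f/∂y ∂x = (0) - (0) = 0 (equality of mixed partials for smooth f).
Similarly for dx ∧ dz and dy ∧ dz — all coefficients vanish. So d(df) = 0.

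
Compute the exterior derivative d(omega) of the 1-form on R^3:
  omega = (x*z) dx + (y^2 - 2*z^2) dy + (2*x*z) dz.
d(omega) = (-x + 2*z) dx ∧ dz + (4*z) dy ∧ dz

For a 1-form omega = sum_i f_i dx_i, the exterior derivative is
  d(omega) = sum_{i < j} (∂f_j/∂x_i - ∂f_i/∂x_j) dx_i ∧ dx_j.
  coefficient of dx ∧ dz: ∂f_3/∂x - ∂f_1/∂z = ∂(2*x*z)/∂x - ∂(x*z)/∂z = -x + 2*z
  coefficient of dy ∧ dz: ∂f_3/∂y - ∂f_2/∂z = ∂(2*x*z)/∂y - ∂(y^2 - 2*z^2)/∂z = 4*z
Assembling: d(omega) = (-x + 2*z) dx ∧ dz + (4*z) dy ∧ dz.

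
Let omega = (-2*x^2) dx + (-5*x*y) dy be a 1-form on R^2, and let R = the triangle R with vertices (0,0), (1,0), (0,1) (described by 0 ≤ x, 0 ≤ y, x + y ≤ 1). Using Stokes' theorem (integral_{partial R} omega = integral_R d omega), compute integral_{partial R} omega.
integral_(partial R) omega = -5/6

Stokes: integral_partial_R omega = integral_R d omega with d omega = (∂Q/∂x - ∂P/∂y) dx ∧ dy.
  ∂Q/∂x = -5*y
  ∂P/∂y = 0
  integrand = ∂Q/∂x - ∂P/∂y = -5*y.
Integrating over R: integral_0^1 integral_0^{1-x} (-5*y) dy dx = -5/6.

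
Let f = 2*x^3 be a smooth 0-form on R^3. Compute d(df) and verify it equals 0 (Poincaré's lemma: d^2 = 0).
d(df) = 0

Step 1: df = sum_i (∂f/∂x_i) dx_i = (6*x^2) dx + (0) dy + (0) dz.
Step 2: Apply d again. Using the 1-form formula, the coefficient of dx ∧ dy in d(df) is ∂^2 f/∂x ∂y - ∂^2 f/∂y ∂x = (0) - (0) = 0 (equality of mixed partials for smooth f).
Similarly for dx ∧ dz and dy ∧ dz — all coefficients vanish. So d(df) = 0.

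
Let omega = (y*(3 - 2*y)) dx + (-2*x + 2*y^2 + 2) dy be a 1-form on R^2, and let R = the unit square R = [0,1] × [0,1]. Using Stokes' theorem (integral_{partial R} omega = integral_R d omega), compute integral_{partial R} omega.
integral_(partial R) omega = -3

Stokes: integral_partial_R omega = integral_R d omega with d omega = (∂Q/∂x - ∂P/∂y) dx ∧ dy.
  ∂Q/∂x = -2
  ∂P/∂y = 3 - 4*y
  integrand = ∂Q/∂x - ∂P/∂y = 4*y - 5.
Integrating over R: integral_0^1 integral_0^1 (4*y - 5) dx dy = -3.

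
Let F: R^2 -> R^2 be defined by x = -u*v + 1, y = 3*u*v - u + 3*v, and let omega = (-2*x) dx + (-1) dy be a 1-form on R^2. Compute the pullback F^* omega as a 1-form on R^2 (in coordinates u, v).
F^* omega = (-2*u*v^2 - v + 1) du + (-2*u^2*v - u - 3) dv

Using F^*(f dg) = (f ∘ F) d(g ∘ F), substitute each coordinate x_i by F_i(u, v) in f_i, and replace dx_i by d F_i = (∂F_i/∂u) du + (∂F_i/∂v) dv.
  For the x component: f_1(F) = 2*u*v - 2; d F_1 = (-v) du + (-u) dv
  For the y component: f_2(F) = -1; d F_2 = (3*v - 1) du + (3*u + 3) dv
Combining and collecting du, dv coefficients:
  coeff of du: -2*u*v^2 - v + 1
  coeff of dv: -2*u^2*v - u - 3
F^* omega = (-2*u*v^2 - v + 1) du + (-2*u^2*v - u - 3) dv.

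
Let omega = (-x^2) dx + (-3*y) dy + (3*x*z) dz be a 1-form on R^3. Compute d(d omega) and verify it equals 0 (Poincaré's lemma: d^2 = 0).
d(d omega) = 0

Step 1: d omega = sum_{i<j} (∂f_j/∂x_i - ∂f_i/∂x_j) dx_i ∧ dx_j:
  coeff of dx ∧ dy: 0
  coeff of dx ∧ dz: 3*z
  coeff of dy ∧ dz: 0
Step 2: Apply d again to each 2-form coefficient. The only possible 3-form in R^3 is dx ∧ dy ∧ dz, with coefficient
  ∂(coeff of dy∧dz)/∂x - ∂(coeff of dx∧dz)/∂y + ∂(coeff of dx∧dy)/∂z
  = ∂/∂x (0) - ∂/∂y (3*z) + ∂/∂z (0).
Each of these terms simplifies to sums of mixed partials that cancel in pairs. The result is 0 (by equality of mixed partials for smooth functions — Schwarz / Clairaut).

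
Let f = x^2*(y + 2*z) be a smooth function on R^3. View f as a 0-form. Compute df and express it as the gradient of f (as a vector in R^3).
df = (2*x*(y + 2*z)) dx + (x^2) dy + (2*x^2) dz; grad f = (2*x*(y + 2*z), x^2, 2*x^2)

For a 0-form f, d f = (∂f/∂x) dx + (∂f/∂y) dy + (∂f/∂z) dz. The components of the vector representation are exactly the entries of grad f in Cartesian coordinates:
  ∂f/∂x = 2*x*(y + 2*z)
  ∂f/∂y = x^2
  ∂f/∂z = 2*x^2.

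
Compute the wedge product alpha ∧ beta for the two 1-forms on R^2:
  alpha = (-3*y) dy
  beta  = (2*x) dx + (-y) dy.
alpha ∧ beta = (6*x*y) dx ∧ dy

Distribute the wedge, using dx_i ∧ dx_j = -dx_j ∧ dx_i and dx_i ∧ dx_i = 0. For each pair (i, j) with i < j, the coefficient of dx_i ∧ dx_j in alpha ∧ beta is (alpha_i * beta_j - alpha_j * beta_i). Collecting: alpha ∧ beta = (6*x*y) dx ∧ dy.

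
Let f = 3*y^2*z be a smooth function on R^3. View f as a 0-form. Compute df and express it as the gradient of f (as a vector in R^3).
df = (0) dx + (6*y*z) dy + (3*y^2) dz; grad f = (0, 6*y*z, 3*y^2)

For a 0-form f, d f = (∂f/∂x) dx + (∂f/∂y) dy + (∂f/∂z) dz. The components of the vector representation are exactly the entries of grad f in Cartesian coordinates:
  ∂f/∂x = 0
  ∂f/∂y = 6*y*z
  ∂f/∂z = 3*y^2.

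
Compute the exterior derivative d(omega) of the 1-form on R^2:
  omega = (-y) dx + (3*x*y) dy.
d(omega) = (3*y + 1) dx ∧ dy

For a 1-form omega = sum_i f_i dx_i, the exterior derivative is
  d(omega) = sum_{i < j} (∂f_j/∂x_i - ∂f_i/∂x_j) dx_i ∧ dx_j.
  coefficient of dx ∧ dy: ∂f_2/∂x - ∂f_1/∂y = ∂(3*x*y)/∂x - ∂(-y)/∂y = 3*y + 1
Assembling: d(omega) = (3*y + 1) dx ∧ dy.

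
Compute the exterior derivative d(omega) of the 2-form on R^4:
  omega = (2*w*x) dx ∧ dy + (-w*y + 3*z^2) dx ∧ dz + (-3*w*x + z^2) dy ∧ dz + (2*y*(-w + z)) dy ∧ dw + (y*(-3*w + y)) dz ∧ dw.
d(omega) = (2*x) dx ∧ dy ∧ dw + (-2*w) dx ∧ dy ∧ dz + (-y) dx ∧ dz ∧ dw + (-3*w - 3*x) dy ∧ dz ∧ dw

For a 2-form omega = sum_{i<j} g_{ij} dx_i ∧ dx_j, the exterior derivative is
  d(omega) = sum_{i<j} d(g_{ij}) ∧ dx_i ∧ dx_j = sum_{i<j, k} (∂g_{ij}/∂x_k) dx_k ∧ dx_i ∧ dx_j.
Expand each term, using dx_k ∧ dx_i ∧ dx_j = sgn(permutation) dx_{(a)} ∧ dx_{(b)} ∧ dx_{(c)} with (a < b < c) sorted:
  d(2*w*x) includes (∂/∂w)(2*w*x) dw = (2*x) dw, which multiplied by dx ∧ dy gives (2*x) dx ∧ dy ∧ dw
  d(-w*y + 3*z^2) includes (∂/∂y)(-w*y + 3*z^2) dy = (-w) dy, which multiplied by dx ∧ dz gives (w) dx ∧ dy ∧ dz
  d(-w*y + 3*z^2) includes (∂/∂w)(-w*y + 3*z^2) dw = (-y) dw, which multiplied by dx ∧ dz gives (-y) dx ∧ dz ∧ dw
  d(-3*w*x + z^2) includes (∂/∂x)(-3*w*x + z^2) dx = (-3*w) dx, which multiplied by dy ∧ dz gives (-3*w) dx ∧ dy ∧ dz
  d(-3*w*x + z^2) includes (∂/∂w)(-3*w*x + z^2) dw = (-3*x) dw, which multiplied by dy ∧ dz gives (-3*x) dy ∧ dz ∧ dw
  d(2*y*(-w + z)) includes (∂/∂z)(2*y*(-w + z)) dz = (2*y) dz, which multiplied by dy ∧ dw gives (-2*y) dy ∧ dz ∧ dw
  d(y*(-3*w + y)) includes (∂/∂y)(y*(-3*w + y)) dy = (-3*w + 2*y) dy, which multiplied by dz ∧ dw gives (-3*w + 2*y) dy ∧ dz ∧ dw
Collecting like 3-forms: d(omega) = (2*x) dx ∧ dy ∧ dw + (-2*w) dx ∧ dy ∧ dz + (-y) dx ∧ dz ∧ dw + (-3*w - 3*x) dy ∧ dz ∧ dw.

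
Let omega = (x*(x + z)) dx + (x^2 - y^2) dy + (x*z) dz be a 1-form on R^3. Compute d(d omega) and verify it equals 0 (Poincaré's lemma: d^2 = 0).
d(d omega) = 0

Step 1: d omega = sum_{i<j} (∂f_j/∂x_i - ∂f_i/∂x_j) dx_i ∧ dx_j:
  coeff of dx ∧ dy: 2*x
  coeff of dx ∧ dz: -x + z
  coeff of dy ∧ dz: 0
Step 2: Apply d again to each 2-form coefficient. The only possible 3-form in R^3 is dx ∧ dy ∧ dz, with coefficient
  ∂(coeff of dy∧dz)/∂x - ∂(coeff of dx∧dz)/∂y + ∂(coeff of dx∧dy)/∂z
  = ∂/∂x (0) - ∂/∂y (-x + z) + ∂/∂z (2*x).
Each of these terms simplifies to sums of mixed partials that cancel in pairs. The result is 0 (by equality of mixed partials for smooth functions — Schwarz / Clairaut).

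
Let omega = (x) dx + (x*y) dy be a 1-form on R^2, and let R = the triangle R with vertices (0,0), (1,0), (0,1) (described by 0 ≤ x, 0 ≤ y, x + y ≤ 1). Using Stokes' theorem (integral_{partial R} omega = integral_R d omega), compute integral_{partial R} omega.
integral_(partial R) omega = 1/6

Stokes: integral_partial_R omega = integral_R d omega with d omega = (∂Q/∂x - ∂P/∂y) dx ∧ dy.
  ∂Q/∂x = y
  ∂P/∂y = 0
  integrand = ∂Q/∂x - ∂P/∂y = y.
Integrating over R: integral_0^1 integral_0^{1-x} (y) dy dx = 1/6.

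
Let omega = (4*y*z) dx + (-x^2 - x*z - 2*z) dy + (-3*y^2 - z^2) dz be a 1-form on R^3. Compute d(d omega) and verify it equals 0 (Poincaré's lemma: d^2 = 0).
d(d omega) = 0

Step 1: d omega = sum_{i<j} (∂f_j/∂x_i - ∂f_i/∂x_j) dx_i ∧ dx_j:
  coeff of dx ∧ dy: -2*x - 5*z
  coeff of dx ∧ dz: -4*y
  coeff of dy ∧ dz: x - 6*y + 2
Step 2: Apply d again to each 2-form coefficient. The only possible 3-form in R^3 is dx ∧ dy ∧ dz, with coefficient
  ∂(coeff of dy∧dz)/∂x - ∂(coeff of dx∧dz)/∂y + ∂(coeff of dx∧dy)/∂z
  = ∂/∂x (x - 6*y + 2) - ∂/∂y (-4*y) + ∂/∂z (-2*x - 5*z).
Each of these terms simplifies to sums of mixed partials that cancel in pairs. The result is 0 (by equality of mixed partials for smooth functions — Schwarz / Clairaut).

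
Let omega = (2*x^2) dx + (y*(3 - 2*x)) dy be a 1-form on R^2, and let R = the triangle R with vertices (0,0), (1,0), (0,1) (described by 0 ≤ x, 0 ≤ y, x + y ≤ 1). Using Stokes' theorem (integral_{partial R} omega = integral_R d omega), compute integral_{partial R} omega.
integral_(partial R) omega = -1/3

Stokes: integral_partial_R omega = integral_R d omega with d omega = (∂Q/∂x - ∂P/∂y) dx ∧ dy.
  ∂Q/∂x = -2*y
  ∂P/∂y = 0
  integrand = ∂Q/∂x - ∂P/∂y = -2*y.
Integrating over R: integral_0^1 integral_0^{1-x} (-2*y) dy dx = -1/3.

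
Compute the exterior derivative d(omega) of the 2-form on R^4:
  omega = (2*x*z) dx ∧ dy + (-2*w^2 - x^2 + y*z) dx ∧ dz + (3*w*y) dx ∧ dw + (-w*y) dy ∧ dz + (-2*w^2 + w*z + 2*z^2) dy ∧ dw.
d(omega) = (2*x - z) dx ∧ dy ∧ dz + (-4*w) dx ∧ dz ∧ dw + (-3*w) dx ∧ dy ∧ dw + (-w - y - 4*z) dy ∧ dz ∧ dw

For a 2-form omega = sum_{i<j} g_{ij} dx_i ∧ dx_j, the exterior derivative is
  d(omega) = sum_{i<j} d(g_{ij}) ∧ dx_i ∧ dx_j = sum_{i<j, k} (∂g_{ij}/∂x_k) dx_k ∧ dx_i ∧ dx_j.
Expand each term, using dx_k ∧ dx_i ∧ dx_j = sgn(permutation) dx_{(a)} ∧ dx_{(b)} ∧ dx_{(c)} with (a < b < c) sorted:
  d(2*x*z) includes (∂/∂z)(2*x*z) dz = (2*x) dz, which multiplied by dx ∧ dy gives (2*x) dx ∧ dy ∧ dz
  d(-2*w^2 - x^2 + y*z) includes (∂/∂y)(-2*w^2 - x^2 + y*z) dy = (z) dy, which multiplied by dx ∧ dz gives (-z) dx ∧ dy ∧ dz
  d(-2*w^2 - x^2 + y*z) includes (∂/∂w)(-2*w^2 - x^2 + y*z) dw = (-4*w) dw, which multiplied by dx ∧ dz gives (-4*w) dx ∧ dz ∧ dw
  d(3*w*y) includes (∂/∂y)(3*w*y) dy = (3*w) dy, which multiplied by dx ∧ dw gives (-3*w) dx ∧ dy ∧ dw
  d(-w*y) includes (∂/∂w)(-w*y) dw = (-y) dw, which multiplied by dy ∧ dz gives (-y) dy ∧ dz ∧ dw
  d(-2*w^2 + w*z + 2*z^2) includes (∂/∂z)(-2*w^2 + w*z + 2*z^2) dz = (w + 4*z) dz, which multiplied by dy ∧ dw gives (-w - 4*z) dy ∧ dz ∧ dw
Collecting like 3-forms: d(omega) = (2*x - z) dx ∧ dy ∧ dz + (-4*w) dx ∧ dz ∧ dw + (-3*w) dx ∧ dy ∧ dw + (-w - y - 4*z) dy ∧ dz ∧ dw.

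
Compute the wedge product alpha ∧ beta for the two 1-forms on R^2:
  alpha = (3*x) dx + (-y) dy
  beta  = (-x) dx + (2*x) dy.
alpha ∧ beta = (x*(6*x - y)) dx ∧ dy

Distribute the wedge, using dx_i ∧ dx_j = -dx_j ∧ dx_i and dx_i ∧ dx_i = 0. For each pair (i, j) with i < j, the coefficient of dx_i ∧ dx_j in alpha ∧ beta is (alpha_i * beta_j - alpha_j * beta_i). Collecting: alpha ∧ beta = (x*(6*x - y)) dx ∧ dy.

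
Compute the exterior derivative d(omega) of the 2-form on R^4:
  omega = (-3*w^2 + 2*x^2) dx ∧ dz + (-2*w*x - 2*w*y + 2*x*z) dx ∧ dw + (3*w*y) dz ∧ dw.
d(omega) = (-6*w - 2*x) dx ∧ dz ∧ dw + (2*w) dx ∧ dy ∧ dw + (3*w) dy ∧ dz ∧ dw

For a 2-form omega = sum_{i<j} g_{ij} dx_i ∧ dx_j, the exterior derivative is
  d(omega) = sum_{i<j} d(g_{ij}) ∧ dx_i ∧ dx_j = sum_{i<j, k} (∂g_{ij}/∂x_k) dx_k ∧ dx_i ∧ dx_j.
Expand each term, using dx_k ∧ dx_i ∧ dx_j = sgn(permutation) dx_{(a)} ∧ dx_{(b)} ∧ dx_{(c)} with (a < b < c) sorted:
  d(-3*w^2 + 2*x^2) includes (∂/∂w)(-3*w^2 + 2*x^2) dw = (-6*w) dw, which multiplied by dx ∧ dz gives (-6*w) dx ∧ dz ∧ dw
  d(-2*w*x - 2*w*y + 2*x*z) includes (∂/∂y)(-2*w*x - 2*w*y + 2*x*z) dy = (-2*w) dy, which multiplied by dx ∧ dw gives (2*w) dx ∧ dy ∧ dw
  d(-2*w*x - 2*w*y + 2*x*z) includes (∂/∂z)(-2*w*x - 2*w*y + 2*x*z) dz = (2*x) dz, which multiplied by dx ∧ dw gives (-2*x) dx ∧ dz ∧ dw
  d(3*w*y) includes (∂/∂y)(3*w*y) dy = (3*w) dy, which multiplied by dz ∧ dw gives (3*w) dy ∧ dz ∧ dw
Collecting like 3-forms: d(omega) = (-6*w - 2*x) dx ∧ dz ∧ dw + (2*w) dx ∧ dy ∧ dw + (3*w) dy ∧ dz ∧ dw.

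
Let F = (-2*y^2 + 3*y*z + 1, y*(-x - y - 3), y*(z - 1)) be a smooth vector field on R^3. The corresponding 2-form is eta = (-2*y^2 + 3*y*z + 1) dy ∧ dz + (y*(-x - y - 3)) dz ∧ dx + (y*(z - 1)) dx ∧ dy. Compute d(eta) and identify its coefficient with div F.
d(eta) = (-x - y - 3) dx ∧ dy ∧ dz; div F = -x - y - 3

For a 2-form in R^3 of the form above, applying d gives a 3-form with coefficient ∂P/∂x + ∂Q/∂y + ∂R/∂z:
  ∂P/∂x = 0
  ∂Q/∂y = -x - 2*y - 3
  ∂R/∂z = y
Sum = -x - y - 3, which is exactly div F.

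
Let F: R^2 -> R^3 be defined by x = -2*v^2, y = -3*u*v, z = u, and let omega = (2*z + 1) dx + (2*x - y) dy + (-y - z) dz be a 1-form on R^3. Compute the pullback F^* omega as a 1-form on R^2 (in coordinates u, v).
F^* omega = (-9*u*v^2 + 3*u*v - u + 12*v^3) du + (v*(-9*u^2 + 12*u*v - 8*u - 4)) dv

Using F^*(f dg) = (f ∘ F) d(g ∘ F), substitute each coordinate x_i by F_i(u, v) in f_i, and replace dx_i by d F_i = (∂F_i/∂u) du + (∂F_i/∂v) dv.
  For the x component: f_1(F) = 2*u + 1; d F_1 = (0) du + (-4*v) dv
  For the y component: f_2(F) = v*(3*u - 4*v); d F_2 = (-3*v) du + (-3*u) dv
  For the z component: f_3(F) = u*(3*v - 1); d F_3 = (1) du + (0) dv
Combining and collecting du, dv coefficients:
  coeff of du: -9*u*v^2 + 3*u*v - u + 12*v^3
  coeff of dv: v*(-9*u^2 + 12*u*v - 8*u - 4)
F^* omega = (-9*u*v^2 + 3*u*v - u + 12*v^3) du + (v*(-9*u^2 + 12*u*v - 8*u - 4)) dv.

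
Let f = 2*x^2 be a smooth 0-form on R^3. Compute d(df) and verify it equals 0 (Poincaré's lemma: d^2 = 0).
d(df) = 0

Step 1: df = sum_i (∂f/∂x_i) dx_i = (4*x) dx + (0) dy + (0) dz.
Step 2: Apply d again. Using the 1-form formula, the coefficient of dx ∧ dy in d(df) is ∂^2 f/∂x ∂y - ∂^2 f/∂y ∂x = (0) - (0) = 0 (equality of mixed partials for smooth f).
Similarly for dx ∧ dz and dy ∧ dz — all coefficients vanish. So d(df) = 0.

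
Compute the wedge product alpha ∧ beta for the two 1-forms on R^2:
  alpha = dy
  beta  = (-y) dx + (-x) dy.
alpha ∧ beta = (y) dx ∧ dy

Distribute the wedge, using dx_i ∧ dx_j = -dx_j ∧ dx_i and dx_i ∧ dx_i = 0. For each pair (i, j) with i < j, the coefficient of dx_i ∧ dx_j in alpha ∧ beta is (alpha_i * beta_j - alpha_j * beta_i). Collecting: alpha ∧ beta = (y) dx ∧ dy.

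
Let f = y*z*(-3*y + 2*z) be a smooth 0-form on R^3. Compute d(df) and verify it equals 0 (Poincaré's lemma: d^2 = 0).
d(df) = 0

Step 1: df = sum_i (∂f/∂x_i) dx_i = (0) dx + (2*z*(-3*y + z)) dy + (y*(-3*y + 4*z)) dz.
Step 2: Apply d again. Using the 1-form formula, the coefficient of dx ∧ dy in d(df) is ∂^2 f/∂x ∂y - ∂^2 f/∂y ∂x = (0) - (0) = 0 (equality of mixed partials for smooth f).
Similarly for dx ∧ dz and dy ∧ dz — all coefficients vanish. So d(df) = 0.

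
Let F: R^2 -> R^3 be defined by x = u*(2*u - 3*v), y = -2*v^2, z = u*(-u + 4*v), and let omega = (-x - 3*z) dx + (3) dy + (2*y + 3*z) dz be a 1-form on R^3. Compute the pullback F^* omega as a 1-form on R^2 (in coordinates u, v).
F^* omega = (10*u^3 - 75*u^2*v + 83*u*v^2 - 16*v^3) du + (-15*u^3 + 75*u^2*v - 16*u*v^2 - 12*v) dv

Using F^*(f dg) = (f ∘ F) d(g ∘ F), substitute each coordinate x_i by F_i(u, v) in f_i, and replace dx_i by d F_i = (∂F_i/∂u) du + (∂F_i/∂v) dv.
  For the x component: f_1(F) = u*(u - 9*v); d F_1 = (4*u - 3*v) du + (-3*u) dv
  For the y component: f_2(F) = 3; d F_2 = (0) du + (-4*v) dv
  For the z component: f_3(F) = -3*u^2 + 12*u*v - 4*v^2; d F_3 = (-2*u + 4*v) du + (4*u) dv
Combining and collecting du, dv coefficients:
  coeff of du: 10*u^3 - 75*u^2*v + 83*u*v^2 - 16*v^3
  coeff of dv: -15*u^3 + 75*u^2*v - 16*u*v^2 - 12*v
F^* omega = (10*u^3 - 75*u^2*v + 83*u*v^2 - 16*v^3) du + (-15*u^3 + 75*u^2*v - 16*u*v^2 - 12*v) dv.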